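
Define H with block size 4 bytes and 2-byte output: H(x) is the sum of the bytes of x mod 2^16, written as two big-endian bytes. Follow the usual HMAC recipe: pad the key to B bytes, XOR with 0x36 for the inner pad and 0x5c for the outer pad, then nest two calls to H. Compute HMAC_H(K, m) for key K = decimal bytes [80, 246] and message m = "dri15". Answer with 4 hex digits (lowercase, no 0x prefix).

01a8

Key decimal bytes [80, 246] = 50 f6 is 2 bytes ≤ B = 4; zero-pad to 4 bytes: K' = 50 f6 00 00.
K' ⊕ ipad = 66 c0 36 36.  K' ⊕ opad = 0c aa 5c 5c.
Inner input = (K'⊕ipad) ∥ m = 66 c0 36 36 ∥ 64 72 69 31 35.
Inner hash: sum = 102+192+54+54+100+114+105+49+53 = 823 → 03 37.
Outer input = (K'⊕opad) ∥ inner = 0c aa 5c 5c ∥ 03 37.
Outer hash (tag): sum = 12+170+92+92+3+55 = 424 → 01 a8.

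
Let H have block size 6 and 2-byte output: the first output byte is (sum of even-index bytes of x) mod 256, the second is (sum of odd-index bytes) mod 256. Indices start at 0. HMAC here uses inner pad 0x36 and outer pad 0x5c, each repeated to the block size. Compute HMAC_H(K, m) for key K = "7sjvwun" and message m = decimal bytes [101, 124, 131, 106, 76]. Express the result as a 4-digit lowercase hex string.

Key "7sjvwun" = 37 73 6a 76 77 75 6e is 7 bytes > B = 6, so hash it first: H(key) = 86 5e, then zero-pad to 6 bytes: K' = 86 5e 00 00 00 00.
K' ⊕ ipad = b0 68 36 36 36 36.  K' ⊕ opad = da 02 5c 5c 5c 5c.
Inner input = (K'⊕ipad) ∥ m = b0 68 36 36 36 36 ∥ 65 7c 83 6a 4c.
Inner hash: even-index sum = 592 mod 256 = 80; odd-index sum = 442 mod 256 = 186 → 50 ba.
Outer input = (K'⊕opad) ∥ inner = da 02 5c 5c 5c 5c ∥ 50 ba.
Outer hash (tag): even-index sum = 482 mod 256 = 226; odd-index sum = 372 mod 256 = 116 → e2 74.

e274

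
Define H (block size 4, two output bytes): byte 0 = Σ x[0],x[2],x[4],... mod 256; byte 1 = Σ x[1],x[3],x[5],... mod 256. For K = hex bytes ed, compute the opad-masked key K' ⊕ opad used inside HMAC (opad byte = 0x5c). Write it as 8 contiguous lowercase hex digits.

Key hex bytes ed is 1 byte ≤ B = 4; zero-pad to 4 bytes: K' = ed 00 00 00.
XOR each byte with 0x5c: ed⊕5c=b1, 00⊕5c=5c, 00⊕5c=5c, 00⊕5c=5c.

b15c5c5c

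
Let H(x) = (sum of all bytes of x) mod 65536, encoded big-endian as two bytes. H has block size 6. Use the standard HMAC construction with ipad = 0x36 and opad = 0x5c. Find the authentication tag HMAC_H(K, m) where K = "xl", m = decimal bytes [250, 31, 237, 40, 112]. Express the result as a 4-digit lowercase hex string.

Key "xl" = 78 6c is 2 bytes ≤ B = 6; zero-pad to 6 bytes: K' = 78 6c 00 00 00 00.
K' ⊕ ipad = 4e 5a 36 36 36 36.  K' ⊕ opad = 24 30 5c 5c 5c 5c.
Inner input = (K'⊕ipad) ∥ m = 4e 5a 36 36 36 36 ∥ fa 1f ed 28 70.
Inner hash: sum = 78+90+54+54+54+54+250+31+237+40+112 = 1054 → 04 1e.
Outer input = (K'⊕opad) ∥ inner = 24 30 5c 5c 5c 5c ∥ 04 1e.
Outer hash (tag): sum = 36+48+92+92+92+92+4+30 = 486 → 01 e6.

01e6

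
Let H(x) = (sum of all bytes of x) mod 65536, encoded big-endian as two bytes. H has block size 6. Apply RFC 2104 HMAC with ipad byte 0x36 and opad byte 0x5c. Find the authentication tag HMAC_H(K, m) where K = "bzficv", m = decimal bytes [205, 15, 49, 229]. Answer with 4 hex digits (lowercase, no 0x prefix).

Key "bzficv" = 62 7a 66 69 63 76 is exactly B = 6 bytes: K' = 62 7a 66 69 63 76.
K' ⊕ ipad = 54 4c 50 5f 55 40.  K' ⊕ opad = 3e 26 3a 35 3f 2a.
Inner input = (K'⊕ipad) ∥ m = 54 4c 50 5f 55 40 ∥ cd 0f 31 e5.
Inner hash: sum = 84+76+80+95+85+64+205+15+49+229 = 982 → 03 d6.
Outer input = (K'⊕opad) ∥ inner = 3e 26 3a 35 3f 2a ∥ 03 d6.
Outer hash (tag): sum = 62+38+58+53+63+42+3+214 = 533 → 02 15.

0215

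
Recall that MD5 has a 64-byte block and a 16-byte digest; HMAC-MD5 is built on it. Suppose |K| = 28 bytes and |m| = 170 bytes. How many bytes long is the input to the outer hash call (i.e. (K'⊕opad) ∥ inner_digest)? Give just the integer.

Key is 28 ≤ 64 bytes, zero-padded: |K'| = 64.
Outer input = (K'⊕opad) ∥ H(inner) → 64 + 16 = 80 bytes.

80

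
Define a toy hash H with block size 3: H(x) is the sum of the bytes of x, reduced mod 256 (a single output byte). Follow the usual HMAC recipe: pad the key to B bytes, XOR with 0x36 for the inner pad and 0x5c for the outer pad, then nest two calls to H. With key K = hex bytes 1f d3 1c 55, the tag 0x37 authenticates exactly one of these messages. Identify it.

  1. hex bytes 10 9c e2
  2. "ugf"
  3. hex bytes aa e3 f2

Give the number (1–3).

Key hex bytes 1f d3 1c 55 is 4 bytes > B = 3, so hash it first: H(key) = 63, then zero-pad to 3 bytes: K' = 63 00 00.
K' ⊕ ipad = 55 36 36; K' ⊕ opad = 3f 5c 5c.
m1: inner = H(55 36 36 10 9c e2) = 4f; tag = H(3f 5c 5c 4f) = 46
m2: inner = H(55 36 36 75 67 66) = 03; tag = H(3f 5c 5c 03) = fa
m3: inner = H(55 36 36 aa e3 f2) = 40; tag = H(3f 5c 5c 40) = 37 ← matches

3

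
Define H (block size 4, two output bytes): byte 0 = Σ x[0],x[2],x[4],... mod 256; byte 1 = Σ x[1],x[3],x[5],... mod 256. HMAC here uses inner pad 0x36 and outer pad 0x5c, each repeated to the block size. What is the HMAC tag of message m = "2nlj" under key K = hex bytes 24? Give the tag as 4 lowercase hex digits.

bafc

Key hex bytes 24 is 1 byte ≤ B = 4; zero-pad to 4 bytes: K' = 24 00 00 00.
K' ⊕ ipad = 12 36 36 36.  K' ⊕ opad = 78 5c 5c 5c.
Inner input = (K'⊕ipad) ∥ m = 12 36 36 36 ∥ 32 6e 6c 6a.
Inner hash: even-index sum = 230 mod 256 = 230; odd-index sum = 324 mod 256 = 68 → e6 44.
Outer input = (K'⊕opad) ∥ inner = 78 5c 5c 5c ∥ e6 44.
Outer hash (tag): even-index sum = 442 mod 256 = 186; odd-index sum = 252 mod 256 = 252 → ba fc.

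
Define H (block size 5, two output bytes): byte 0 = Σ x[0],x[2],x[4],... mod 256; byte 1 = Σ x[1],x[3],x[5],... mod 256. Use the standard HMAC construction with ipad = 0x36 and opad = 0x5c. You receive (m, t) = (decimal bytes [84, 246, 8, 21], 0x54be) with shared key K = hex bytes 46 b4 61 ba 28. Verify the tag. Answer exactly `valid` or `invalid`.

Key hex bytes 46 b4 61 ba 28 is exactly B = 5 bytes: K' = 46 b4 61 ba 28.
K' ⊕ ipad = 70 82 57 8c 1e; K' ⊕ opad = 1a e8 3d e6 74.
Inner hash: even-index sum = 496 mod 256 = 240; odd-index sum = 362 mod 256 = 106 → f0 6a.
Outer hash (recomputed tag): even-index sum = 309 mod 256 = 53; odd-index sum = 702 mod 256 = 190 → 35 be.
Recomputed tag = 35be; claimed = 54be → mismatch.

invalid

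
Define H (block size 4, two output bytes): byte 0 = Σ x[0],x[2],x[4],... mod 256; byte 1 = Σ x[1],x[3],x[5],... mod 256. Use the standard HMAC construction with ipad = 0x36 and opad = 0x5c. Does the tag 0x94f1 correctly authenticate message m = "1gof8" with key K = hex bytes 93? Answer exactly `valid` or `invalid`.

invalid

Key hex bytes 93 is 1 byte ≤ B = 4; zero-pad to 4 bytes: K' = 93 00 00 00.
K' ⊕ ipad = a5 36 36 36; K' ⊕ opad = cf 5c 5c 5c.
Inner hash: even-index sum = 435 mod 256 = 179; odd-index sum = 313 mod 256 = 57 → b3 39.
Outer hash (recomputed tag): even-index sum = 478 mod 256 = 222; odd-index sum = 241 mod 256 = 241 → de f1.
Recomputed tag = def1; claimed = 94f1 → mismatch.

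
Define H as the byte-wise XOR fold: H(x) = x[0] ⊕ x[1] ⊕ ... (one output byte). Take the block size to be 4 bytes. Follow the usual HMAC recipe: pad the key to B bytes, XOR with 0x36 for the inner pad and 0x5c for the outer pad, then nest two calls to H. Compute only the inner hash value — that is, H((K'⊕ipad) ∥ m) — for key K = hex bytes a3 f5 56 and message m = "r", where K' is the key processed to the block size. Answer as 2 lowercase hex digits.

72

Key hex bytes a3 f5 56 is 3 bytes ≤ B = 4; zero-pad to 4 bytes: K' = a3 f5 56 00.
K' ⊕ ipad = 95 c3 60 36.
Inner input = 95 c3 60 36 ∥ 72.
Inner hash: XOR 95⊕c3⊕60⊕36⊕72 = 72.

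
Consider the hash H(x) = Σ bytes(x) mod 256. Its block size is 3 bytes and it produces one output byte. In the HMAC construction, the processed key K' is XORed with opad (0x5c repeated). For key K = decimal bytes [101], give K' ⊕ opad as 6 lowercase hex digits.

395c5c

Key decimal bytes [101] = 65 is 1 byte ≤ B = 3; zero-pad to 3 bytes: K' = 65 00 00.
XOR each byte with 0x5c: 65⊕5c=39, 00⊕5c=5c, 00⊕5c=5c.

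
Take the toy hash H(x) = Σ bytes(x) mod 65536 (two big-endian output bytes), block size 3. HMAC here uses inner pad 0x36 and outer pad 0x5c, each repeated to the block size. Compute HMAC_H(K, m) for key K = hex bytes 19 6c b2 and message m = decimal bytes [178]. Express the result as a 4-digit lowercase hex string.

0223

Key hex bytes 19 6c b2 is exactly B = 3 bytes: K' = 19 6c b2.
K' ⊕ ipad = 2f 5a 84.  K' ⊕ opad = 45 30 ee.
Inner input = (K'⊕ipad) ∥ m = 2f 5a 84 ∥ b2.
Inner hash: sum = 47+90+132+178 = 447 → 01 bf.
Outer input = (K'⊕opad) ∥ inner = 45 30 ee ∥ 01 bf.
Outer hash (tag): sum = 69+48+238+1+191 = 547 → 02 23.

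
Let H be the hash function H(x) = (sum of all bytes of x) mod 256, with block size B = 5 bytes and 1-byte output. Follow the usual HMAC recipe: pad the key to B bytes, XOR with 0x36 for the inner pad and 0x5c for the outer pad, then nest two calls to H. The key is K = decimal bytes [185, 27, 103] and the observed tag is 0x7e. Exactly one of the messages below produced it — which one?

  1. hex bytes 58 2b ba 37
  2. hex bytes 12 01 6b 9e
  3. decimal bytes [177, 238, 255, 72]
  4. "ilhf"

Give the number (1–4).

3

Key decimal bytes [185, 27, 103] = b9 1b 67 is 3 bytes ≤ B = 5; zero-pad to 5 bytes: K' = b9 1b 67 00 00.
K' ⊕ ipad = 8f 2d 51 36 36; K' ⊕ opad = e5 47 3b 5c 5c.
m1: inner = H(8f 2d 51 36 36 58 2b ba 37) = ed; tag = H(e5 47 3b 5c 5c ed) = 0c
m2: inner = H(8f 2d 51 36 36 12 01 6b 9e) = 95; tag = H(e5 47 3b 5c 5c 95) = b4
m3: inner = H(8f 2d 51 36 36 b1 ee ff 48) = 5f; tag = H(e5 47 3b 5c 5c 5f) = 7e ← matches
m4: inner = H(8f 2d 51 36 36 69 6c 68 66) = 1c; tag = H(e5 47 3b 5c 5c 1c) = 3b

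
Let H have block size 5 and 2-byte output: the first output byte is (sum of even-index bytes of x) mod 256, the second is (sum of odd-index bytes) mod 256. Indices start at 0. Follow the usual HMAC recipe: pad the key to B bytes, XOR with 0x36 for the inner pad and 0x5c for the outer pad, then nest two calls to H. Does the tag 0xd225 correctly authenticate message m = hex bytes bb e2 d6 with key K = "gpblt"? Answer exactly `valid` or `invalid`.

Key "gpblt" = 67 70 62 6c 74 is exactly B = 5 bytes: K' = 67 70 62 6c 74.
K' ⊕ ipad = 51 46 54 5a 42; K' ⊕ opad = 3b 2c 3e 30 28.
Inner hash: even-index sum = 457 mod 256 = 201; odd-index sum = 561 mod 256 = 49 → c9 31.
Outer hash (recomputed tag): even-index sum = 210 mod 256 = 210; odd-index sum = 293 mod 256 = 37 → d2 25.
Recomputed tag = d225; claimed = d225 → match.

valid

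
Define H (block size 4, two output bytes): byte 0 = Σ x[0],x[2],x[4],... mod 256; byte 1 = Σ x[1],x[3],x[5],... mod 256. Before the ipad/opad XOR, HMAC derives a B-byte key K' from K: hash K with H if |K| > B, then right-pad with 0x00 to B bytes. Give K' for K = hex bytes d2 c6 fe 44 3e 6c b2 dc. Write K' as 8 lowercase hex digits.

c0520000

|K| = 8 > B = 4, so first hash the key.
H(K): even-index sum = 704 mod 256 = 192; odd-index sum = 594 mod 256 = 82 → c0 52.
Zero-pad H(K) = c0 52 to 4 bytes: K' = c0 52 00 00.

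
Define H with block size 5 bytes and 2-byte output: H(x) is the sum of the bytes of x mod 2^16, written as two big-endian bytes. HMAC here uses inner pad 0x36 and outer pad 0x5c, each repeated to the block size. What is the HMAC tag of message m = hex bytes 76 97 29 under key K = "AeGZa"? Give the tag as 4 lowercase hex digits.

00eb

Key "AeGZa" = 41 65 47 5a 61 is exactly B = 5 bytes: K' = 41 65 47 5a 61.
K' ⊕ ipad = 77 53 71 6c 57.  K' ⊕ opad = 1d 39 1b 06 3d.
Inner input = (K'⊕ipad) ∥ m = 77 53 71 6c 57 ∥ 76 97 29.
Inner hash: sum = 119+83+113+108+87+118+151+41 = 820 → 03 34.
Outer input = (K'⊕opad) ∥ inner = 1d 39 1b 06 3d ∥ 03 34.
Outer hash (tag): sum = 29+57+27+6+61+3+52 = 235 → 00 eb.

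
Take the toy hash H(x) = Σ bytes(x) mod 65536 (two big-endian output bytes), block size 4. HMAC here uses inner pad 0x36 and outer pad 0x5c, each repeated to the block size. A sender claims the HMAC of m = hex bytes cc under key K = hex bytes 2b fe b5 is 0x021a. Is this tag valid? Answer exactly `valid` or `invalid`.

Key hex bytes 2b fe b5 is 3 bytes ≤ B = 4; zero-pad to 4 bytes: K' = 2b fe b5 00.
K' ⊕ ipad = 1d c8 83 36; K' ⊕ opad = 77 a2 e9 5c.
Inner hash: sum = 29+200+131+54+204 = 618 → 02 6a.
Outer hash (recomputed tag): sum = 119+162+233+92+2+106 = 714 → 02 ca.
Recomputed tag = 02ca; claimed = 021a → mismatch.

invalid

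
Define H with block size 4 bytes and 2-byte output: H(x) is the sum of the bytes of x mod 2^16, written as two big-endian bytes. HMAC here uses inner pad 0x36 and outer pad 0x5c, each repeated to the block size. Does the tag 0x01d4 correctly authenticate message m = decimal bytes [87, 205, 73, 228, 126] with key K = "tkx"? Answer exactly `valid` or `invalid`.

valid

Key "tkx" = 74 6b 78 is 3 bytes ≤ B = 4; zero-pad to 4 bytes: K' = 74 6b 78 00.
K' ⊕ ipad = 42 5d 4e 36; K' ⊕ opad = 28 37 24 5c.
Inner hash: sum = 66+93+78+54+87+205+73+228+126 = 1010 → 03 f2.
Outer hash (recomputed tag): sum = 40+55+36+92+3+242 = 468 → 01 d4.
Recomputed tag = 01d4; claimed = 01d4 → match.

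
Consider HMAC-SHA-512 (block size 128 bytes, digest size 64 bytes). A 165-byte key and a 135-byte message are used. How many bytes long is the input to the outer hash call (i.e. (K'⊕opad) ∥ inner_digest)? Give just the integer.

Key is 165 > 128 bytes, so it is hashed to 64 bytes then zero-padded to 128: |K'| = 128.
Outer input = (K'⊕opad) ∥ H(inner) → 128 + 64 = 192 bytes.

192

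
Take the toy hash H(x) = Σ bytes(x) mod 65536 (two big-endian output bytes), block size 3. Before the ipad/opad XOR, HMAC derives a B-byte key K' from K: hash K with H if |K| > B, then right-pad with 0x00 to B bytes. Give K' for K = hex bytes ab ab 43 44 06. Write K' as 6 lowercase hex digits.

01e300

|K| = 5 > B = 3, so first hash the key.
H(K): sum = 171+171+67+68+6 = 483 → 01 e3.
Zero-pad H(K) = 01 e3 to 3 bytes: K' = 01 e3 00.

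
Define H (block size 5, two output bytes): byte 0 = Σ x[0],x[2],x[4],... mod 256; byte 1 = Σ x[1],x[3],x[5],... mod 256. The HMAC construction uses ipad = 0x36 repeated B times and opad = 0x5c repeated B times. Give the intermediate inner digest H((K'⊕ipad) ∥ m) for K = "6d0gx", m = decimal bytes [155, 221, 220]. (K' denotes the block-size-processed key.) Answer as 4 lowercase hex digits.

Key "6d0gx" = 36 64 30 67 78 is exactly B = 5 bytes: K' = 36 64 30 67 78.
K' ⊕ ipad = 00 52 06 51 4e.
Inner input = 00 52 06 51 4e ∥ 9b dd dc.
Inner hash: even-index sum = 305 mod 256 = 49; odd-index sum = 538 mod 256 = 26 → 31 1a.

311a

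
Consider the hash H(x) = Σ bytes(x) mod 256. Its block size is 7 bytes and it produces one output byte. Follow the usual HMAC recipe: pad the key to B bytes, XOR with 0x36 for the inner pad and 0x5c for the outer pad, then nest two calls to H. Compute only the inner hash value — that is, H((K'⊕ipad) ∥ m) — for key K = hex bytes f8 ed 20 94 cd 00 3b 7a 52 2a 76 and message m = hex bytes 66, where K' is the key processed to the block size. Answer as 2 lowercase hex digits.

e5

Key hex bytes f8 ed 20 94 cd 00 3b 7a 52 2a 76 is 11 bytes > B = 7, so hash it first: H(key) = 0d, then zero-pad to 7 bytes: K' = 0d 00 00 00 00 00 00.
K' ⊕ ipad = 3b 36 36 36 36 36 36.
Inner input = 3b 36 36 36 36 36 36 ∥ 66.
Inner hash: sum = 59+54+54+54+54+54+54+102 = 485; mod 256 = 229 → e5.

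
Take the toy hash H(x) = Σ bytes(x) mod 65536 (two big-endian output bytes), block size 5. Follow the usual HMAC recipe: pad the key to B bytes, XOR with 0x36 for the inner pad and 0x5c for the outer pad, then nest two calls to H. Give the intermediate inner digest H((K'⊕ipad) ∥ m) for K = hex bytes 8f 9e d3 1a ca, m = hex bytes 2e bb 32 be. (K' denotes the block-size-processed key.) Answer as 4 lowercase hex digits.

Key hex bytes 8f 9e d3 1a ca is exactly B = 5 bytes: K' = 8f 9e d3 1a ca.
K' ⊕ ipad = b9 a8 e5 2c fc.
Inner input = b9 a8 e5 2c fc ∥ 2e bb 32 be.
Inner hash: sum = 185+168+229+44+252+46+187+50+190 = 1351 → 05 47.

0547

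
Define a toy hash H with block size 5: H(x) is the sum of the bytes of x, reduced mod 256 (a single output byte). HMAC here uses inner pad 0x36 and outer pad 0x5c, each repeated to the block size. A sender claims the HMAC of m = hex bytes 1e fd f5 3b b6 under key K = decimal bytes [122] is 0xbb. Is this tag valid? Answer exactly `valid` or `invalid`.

valid

Key decimal bytes [122] = 7a is 1 byte ≤ B = 5; zero-pad to 5 bytes: K' = 7a 00 00 00 00.
K' ⊕ ipad = 4c 36 36 36 36; K' ⊕ opad = 26 5c 5c 5c 5c.
Inner hash: sum = 76+54+54+54+54+30+253+245+59+182 = 1061; mod 256 = 37 → 25.
Outer hash (recomputed tag): sum = 38+92+92+92+92+37 = 443; mod 256 = 187 → bb.
Recomputed tag = bb; claimed = bb → match.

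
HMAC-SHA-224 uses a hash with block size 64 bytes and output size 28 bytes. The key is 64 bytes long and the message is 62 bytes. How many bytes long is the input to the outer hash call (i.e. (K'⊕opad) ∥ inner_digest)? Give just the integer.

92

Key is 64 ≤ 64 bytes, zero-padded: |K'| = 64.
Outer input = (K'⊕opad) ∥ H(inner) → 64 + 28 = 92 bytes.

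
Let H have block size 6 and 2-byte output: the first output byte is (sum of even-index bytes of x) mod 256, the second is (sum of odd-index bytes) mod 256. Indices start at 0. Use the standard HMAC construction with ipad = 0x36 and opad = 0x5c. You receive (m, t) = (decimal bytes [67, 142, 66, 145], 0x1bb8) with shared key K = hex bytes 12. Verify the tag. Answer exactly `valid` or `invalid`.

Key hex bytes 12 is 1 byte ≤ B = 6; zero-pad to 6 bytes: K' = 12 00 00 00 00 00.
K' ⊕ ipad = 24 36 36 36 36 36; K' ⊕ opad = 4e 5c 5c 5c 5c 5c.
Inner hash: even-index sum = 277 mod 256 = 21; odd-index sum = 449 mod 256 = 193 → 15 c1.
Outer hash (recomputed tag): even-index sum = 283 mod 256 = 27; odd-index sum = 469 mod 256 = 213 → 1b d5.
Recomputed tag = 1bd5; claimed = 1bb8 → mismatch.

invalid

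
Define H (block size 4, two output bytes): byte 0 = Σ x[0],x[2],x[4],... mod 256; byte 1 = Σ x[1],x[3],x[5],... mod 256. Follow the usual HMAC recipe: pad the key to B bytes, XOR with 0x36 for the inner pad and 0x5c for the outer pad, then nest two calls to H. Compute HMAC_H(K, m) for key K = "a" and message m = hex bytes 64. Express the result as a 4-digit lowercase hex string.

Key "a" = 61 is 1 byte ≤ B = 4; zero-pad to 4 bytes: K' = 61 00 00 00.
K' ⊕ ipad = 57 36 36 36.  K' ⊕ opad = 3d 5c 5c 5c.
Inner input = (K'⊕ipad) ∥ m = 57 36 36 36 ∥ 64.
Inner hash: even-index sum = 241 mod 256 = 241; odd-index sum = 108 mod 256 = 108 → f1 6c.
Outer input = (K'⊕opad) ∥ inner = 3d 5c 5c 5c ∥ f1 6c.
Outer hash (tag): even-index sum = 394 mod 256 = 138; odd-index sum = 292 mod 256 = 36 → 8a 24.

8a24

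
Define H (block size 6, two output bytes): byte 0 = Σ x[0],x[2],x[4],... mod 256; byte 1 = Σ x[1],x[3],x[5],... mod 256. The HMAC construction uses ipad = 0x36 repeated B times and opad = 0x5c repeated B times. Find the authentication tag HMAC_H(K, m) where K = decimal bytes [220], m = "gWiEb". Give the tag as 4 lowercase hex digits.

Key decimal bytes [220] = dc is 1 byte ≤ B = 6; zero-pad to 6 bytes: K' = dc 00 00 00 00 00.
K' ⊕ ipad = ea 36 36 36 36 36.  K' ⊕ opad = 80 5c 5c 5c 5c 5c.
Inner input = (K'⊕ipad) ∥ m = ea 36 36 36 36 36 ∥ 67 57 69 45 62.
Inner hash: even-index sum = 648 mod 256 = 136; odd-index sum = 318 mod 256 = 62 → 88 3e.
Outer input = (K'⊕opad) ∥ inner = 80 5c 5c 5c 5c 5c ∥ 88 3e.
Outer hash (tag): even-index sum = 448 mod 256 = 192; odd-index sum = 338 mod 256 = 82 → c0 52.

c052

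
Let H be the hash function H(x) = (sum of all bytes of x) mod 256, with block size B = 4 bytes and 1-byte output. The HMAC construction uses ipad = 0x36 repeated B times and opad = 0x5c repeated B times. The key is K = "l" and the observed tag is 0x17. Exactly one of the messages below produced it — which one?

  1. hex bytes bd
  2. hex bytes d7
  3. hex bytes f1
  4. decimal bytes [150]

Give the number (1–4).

2

Key "l" = 6c is 1 byte ≤ B = 4; zero-pad to 4 bytes: K' = 6c 00 00 00.
K' ⊕ ipad = 5a 36 36 36; K' ⊕ opad = 30 5c 5c 5c.
m1: inner = H(5a 36 36 36 bd) = b9; tag = H(30 5c 5c 5c b9) = fd
m2: inner = H(5a 36 36 36 d7) = d3; tag = H(30 5c 5c 5c d3) = 17 ← matches
m3: inner = H(5a 36 36 36 f1) = ed; tag = H(30 5c 5c 5c ed) = 31
m4: inner = H(5a 36 36 36 96) = 92; tag = H(30 5c 5c 5c 92) = d6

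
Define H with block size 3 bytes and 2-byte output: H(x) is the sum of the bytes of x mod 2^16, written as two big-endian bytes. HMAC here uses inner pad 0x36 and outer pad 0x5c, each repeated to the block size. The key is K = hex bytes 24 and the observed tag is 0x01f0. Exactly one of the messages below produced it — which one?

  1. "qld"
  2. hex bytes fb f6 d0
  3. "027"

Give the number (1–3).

1

Key hex bytes 24 is 1 byte ≤ B = 3; zero-pad to 3 bytes: K' = 24 00 00.
K' ⊕ ipad = 12 36 36; K' ⊕ opad = 78 5c 5c.
m1: inner = H(12 36 36 71 6c 64) = 01 bf; tag = H(78 5c 5c 01 bf) = 01f0 ← matches
m2: inner = H(12 36 36 fb f6 d0) = 03 3f; tag = H(78 5c 5c 03 3f) = 0172
m3: inner = H(12 36 36 30 32 37) = 01 17; tag = H(78 5c 5c 01 17) = 0148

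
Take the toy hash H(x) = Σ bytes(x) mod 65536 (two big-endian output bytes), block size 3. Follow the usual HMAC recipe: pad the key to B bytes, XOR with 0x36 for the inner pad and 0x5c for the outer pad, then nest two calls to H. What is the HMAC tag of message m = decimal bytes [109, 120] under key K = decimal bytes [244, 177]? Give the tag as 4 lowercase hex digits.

Key decimal bytes [244, 177] = f4 b1 is 2 bytes ≤ B = 3; zero-pad to 3 bytes: K' = f4 b1 00.
K' ⊕ ipad = c2 87 36.  K' ⊕ opad = a8 ed 5c.
Inner input = (K'⊕ipad) ∥ m = c2 87 36 ∥ 6d 78.
Inner hash: sum = 194+135+54+109+120 = 612 → 02 64.
Outer input = (K'⊕opad) ∥ inner = a8 ed 5c ∥ 02 64.
Outer hash (tag): sum = 168+237+92+2+100 = 599 → 02 57.

0257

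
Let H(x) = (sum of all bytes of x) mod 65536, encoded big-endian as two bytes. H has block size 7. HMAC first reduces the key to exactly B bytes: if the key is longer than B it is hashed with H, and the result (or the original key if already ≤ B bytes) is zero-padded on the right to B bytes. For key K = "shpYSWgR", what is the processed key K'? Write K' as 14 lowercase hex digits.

|K| = 8 > B = 7, so first hash the key.
H(K): sum = 115+104+112+89+83+87+103+82 = 775 → 03 07.
Zero-pad H(K) = 03 07 to 7 bytes: K' = 03 07 00 00 00 00 00.

03070000000000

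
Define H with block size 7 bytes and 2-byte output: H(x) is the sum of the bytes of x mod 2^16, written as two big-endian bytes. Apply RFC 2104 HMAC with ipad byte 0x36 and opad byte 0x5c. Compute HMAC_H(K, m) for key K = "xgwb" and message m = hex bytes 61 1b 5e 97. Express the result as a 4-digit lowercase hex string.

Key "xgwb" = 78 67 77 62 is 4 bytes ≤ B = 7; zero-pad to 7 bytes: K' = 78 67 77 62 00 00 00.
K' ⊕ ipad = 4e 51 41 54 36 36 36.  K' ⊕ opad = 24 3b 2b 3e 5c 5c 5c.
Inner input = (K'⊕ipad) ∥ m = 4e 51 41 54 36 36 36 ∥ 61 1b 5e 97.
Inner hash: sum = 78+81+65+84+54+54+54+97+27+94+151 = 839 → 03 47.
Outer input = (K'⊕opad) ∥ inner = 24 3b 2b 3e 5c 5c 5c ∥ 03 47.
Outer hash (tag): sum = 36+59+43+62+92+92+92+3+71 = 550 → 02 26.

0226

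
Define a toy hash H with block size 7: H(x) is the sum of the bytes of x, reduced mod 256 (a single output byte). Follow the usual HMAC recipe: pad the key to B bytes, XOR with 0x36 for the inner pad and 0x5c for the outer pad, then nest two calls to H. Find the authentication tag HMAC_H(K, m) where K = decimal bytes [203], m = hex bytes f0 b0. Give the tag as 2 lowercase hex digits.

Key decimal bytes [203] = cb is 1 byte ≤ B = 7; zero-pad to 7 bytes: K' = cb 00 00 00 00 00 00.
K' ⊕ ipad = fd 36 36 36 36 36 36.  K' ⊕ opad = 97 5c 5c 5c 5c 5c 5c.
Inner input = (K'⊕ipad) ∥ m = fd 36 36 36 36 36 36 ∥ f0 b0.
Inner hash: sum = 253+54+54+54+54+54+54+240+176 = 993; mod 256 = 225 → e1.
Outer input = (K'⊕opad) ∥ inner = 97 5c 5c 5c 5c 5c 5c ∥ e1.
Outer hash (tag): sum = 151+92+92+92+92+92+92+225 = 928; mod 256 = 160 → a0.

a0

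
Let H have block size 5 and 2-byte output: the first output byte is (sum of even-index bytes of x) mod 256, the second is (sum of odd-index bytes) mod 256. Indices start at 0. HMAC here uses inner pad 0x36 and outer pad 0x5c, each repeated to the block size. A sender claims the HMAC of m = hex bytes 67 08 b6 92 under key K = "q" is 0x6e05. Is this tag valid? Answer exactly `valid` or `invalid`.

valid

Key "q" = 71 is 1 byte ≤ B = 5; zero-pad to 5 bytes: K' = 71 00 00 00 00.
K' ⊕ ipad = 47 36 36 36 36; K' ⊕ opad = 2d 5c 5c 5c 5c.
Inner hash: even-index sum = 333 mod 256 = 77; odd-index sum = 393 mod 256 = 137 → 4d 89.
Outer hash (recomputed tag): even-index sum = 366 mod 256 = 110; odd-index sum = 261 mod 256 = 5 → 6e 05.
Recomputed tag = 6e05; claimed = 6e05 → match.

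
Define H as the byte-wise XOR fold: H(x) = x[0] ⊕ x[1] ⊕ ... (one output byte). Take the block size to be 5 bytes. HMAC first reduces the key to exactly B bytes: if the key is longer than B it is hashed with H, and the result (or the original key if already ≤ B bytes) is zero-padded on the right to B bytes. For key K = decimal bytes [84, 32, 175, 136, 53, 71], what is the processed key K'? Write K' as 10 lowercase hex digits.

2100000000

|K| = 6 > B = 5, so first hash the key.
H(K): XOR 54⊕20⊕af⊕88⊕35⊕47 = 21.
Zero-pad H(K) = 21 to 5 bytes: K' = 21 00 00 00 00.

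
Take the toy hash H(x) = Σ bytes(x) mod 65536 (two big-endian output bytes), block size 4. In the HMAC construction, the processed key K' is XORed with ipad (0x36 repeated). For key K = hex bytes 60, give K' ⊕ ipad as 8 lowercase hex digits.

Key hex bytes 60 is 1 byte ≤ B = 4; zero-pad to 4 bytes: K' = 60 00 00 00.
XOR each byte with 0x36: 60⊕36=56, 00⊕36=36, 00⊕36=36, 00⊕36=36.

56363636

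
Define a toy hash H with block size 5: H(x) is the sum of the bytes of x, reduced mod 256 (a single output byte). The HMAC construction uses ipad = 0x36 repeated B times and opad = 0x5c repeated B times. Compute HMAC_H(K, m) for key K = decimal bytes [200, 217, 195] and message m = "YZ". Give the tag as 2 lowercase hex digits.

71

Key decimal bytes [200, 217, 195] = c8 d9 c3 is 3 bytes ≤ B = 5; zero-pad to 5 bytes: K' = c8 d9 c3 00 00.
K' ⊕ ipad = fe ef f5 36 36.  K' ⊕ opad = 94 85 9f 5c 5c.
Inner input = (K'⊕ipad) ∥ m = fe ef f5 36 36 ∥ 59 5a.
Inner hash: sum = 254+239+245+54+54+89+90 = 1025; mod 256 = 1 → 01.
Outer input = (K'⊕opad) ∥ inner = 94 85 9f 5c 5c ∥ 01.
Outer hash (tag): sum = 148+133+159+92+92+1 = 625; mod 256 = 113 → 71.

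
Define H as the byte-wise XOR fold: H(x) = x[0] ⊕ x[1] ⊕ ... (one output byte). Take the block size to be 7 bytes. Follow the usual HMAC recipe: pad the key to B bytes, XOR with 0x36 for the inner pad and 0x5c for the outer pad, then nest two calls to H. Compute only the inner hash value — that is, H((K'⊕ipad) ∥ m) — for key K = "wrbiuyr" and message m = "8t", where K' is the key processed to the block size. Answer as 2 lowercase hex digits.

0a

Key "wrbiuyr" = 77 72 62 69 75 79 72 is exactly B = 7 bytes: K' = 77 72 62 69 75 79 72.
K' ⊕ ipad = 41 44 54 5f 43 4f 44.
Inner input = 41 44 54 5f 43 4f 44 ∥ 38 74.
Inner hash: XOR 41⊕44⊕54⊕5f⊕43⊕4f⊕44⊕38⊕74 = 0a.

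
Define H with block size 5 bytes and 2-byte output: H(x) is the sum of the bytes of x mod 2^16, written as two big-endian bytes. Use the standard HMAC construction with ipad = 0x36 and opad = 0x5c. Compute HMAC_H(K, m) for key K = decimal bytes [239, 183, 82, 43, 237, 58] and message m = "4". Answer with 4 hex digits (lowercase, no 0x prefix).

Key decimal bytes [239, 183, 82, 43, 237, 58] = ef b7 52 2b ed 3a is 6 bytes > B = 5, so hash it first: H(key) = 03 4a, then zero-pad to 5 bytes: K' = 03 4a 00 00 00.
K' ⊕ ipad = 35 7c 36 36 36.  K' ⊕ opad = 5f 16 5c 5c 5c.
Inner input = (K'⊕ipad) ∥ m = 35 7c 36 36 36 ∥ 34.
Inner hash: sum = 53+124+54+54+54+52 = 391 → 01 87.
Outer input = (K'⊕opad) ∥ inner = 5f 16 5c 5c 5c ∥ 01 87.
Outer hash (tag): sum = 95+22+92+92+92+1+135 = 529 → 02 11.

0211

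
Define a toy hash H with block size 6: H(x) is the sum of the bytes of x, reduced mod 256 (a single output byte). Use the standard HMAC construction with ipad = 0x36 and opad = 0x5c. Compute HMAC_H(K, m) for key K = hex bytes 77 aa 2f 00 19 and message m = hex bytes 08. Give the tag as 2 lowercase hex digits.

2a

Key hex bytes 77 aa 2f 00 19 is 5 bytes ≤ B = 6; zero-pad to 6 bytes: K' = 77 aa 2f 00 19 00.
K' ⊕ ipad = 41 9c 19 36 2f 36.  K' ⊕ opad = 2b f6 73 5c 45 5c.
Inner input = (K'⊕ipad) ∥ m = 41 9c 19 36 2f 36 ∥ 08.
Inner hash: sum = 65+156+25+54+47+54+8 = 409; mod 256 = 153 → 99.
Outer input = (K'⊕opad) ∥ inner = 2b f6 73 5c 45 5c ∥ 99.
Outer hash (tag): sum = 43+246+115+92+69+92+153 = 810; mod 256 = 42 → 2a.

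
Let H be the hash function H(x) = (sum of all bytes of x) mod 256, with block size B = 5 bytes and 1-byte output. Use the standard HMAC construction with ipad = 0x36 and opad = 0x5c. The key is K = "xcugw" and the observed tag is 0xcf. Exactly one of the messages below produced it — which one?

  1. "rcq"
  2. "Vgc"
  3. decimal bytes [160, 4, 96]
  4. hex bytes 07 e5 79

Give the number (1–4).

4

Key "xcugw" = 78 63 75 67 77 is exactly B = 5 bytes: K' = 78 63 75 67 77.
K' ⊕ ipad = 4e 55 43 51 41; K' ⊕ opad = 24 3f 29 3b 2b.
m1: inner = H(4e 55 43 51 41 72 63 71) = be; tag = H(24 3f 29 3b 2b be) = b0
m2: inner = H(4e 55 43 51 41 56 67 63) = 98; tag = H(24 3f 29 3b 2b 98) = 8a
m3: inner = H(4e 55 43 51 41 a0 04 60) = 7c; tag = H(24 3f 29 3b 2b 7c) = 6e
m4: inner = H(4e 55 43 51 41 07 e5 79) = dd; tag = H(24 3f 29 3b 2b dd) = cf ← matches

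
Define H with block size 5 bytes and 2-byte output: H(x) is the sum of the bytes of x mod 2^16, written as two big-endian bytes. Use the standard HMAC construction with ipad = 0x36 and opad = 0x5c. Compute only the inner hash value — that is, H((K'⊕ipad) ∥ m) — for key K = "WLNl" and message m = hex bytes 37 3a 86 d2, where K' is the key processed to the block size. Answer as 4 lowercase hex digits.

Key "WLNl" = 57 4c 4e 6c is 4 bytes ≤ B = 5; zero-pad to 5 bytes: K' = 57 4c 4e 6c 00.
K' ⊕ ipad = 61 7a 78 5a 36.
Inner input = 61 7a 78 5a 36 ∥ 37 3a 86 d2.
Inner hash: sum = 97+122+120+90+54+55+58+134+210 = 940 → 03 ac.

03ac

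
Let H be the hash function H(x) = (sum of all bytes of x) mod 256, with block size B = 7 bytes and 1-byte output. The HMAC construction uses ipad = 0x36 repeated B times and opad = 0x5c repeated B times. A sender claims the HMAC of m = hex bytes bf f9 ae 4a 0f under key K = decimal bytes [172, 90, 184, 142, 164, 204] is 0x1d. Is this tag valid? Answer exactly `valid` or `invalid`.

Key decimal bytes [172, 90, 184, 142, 164, 204] = ac 5a b8 8e a4 cc is 6 bytes ≤ B = 7; zero-pad to 7 bytes: K' = ac 5a b8 8e a4 cc 00.
K' ⊕ ipad = 9a 6c 8e b8 92 fa 36; K' ⊕ opad = f0 06 e4 d2 f8 90 5c.
Inner hash: sum = 154+108+142+184+146+250+54+191+249+174+74+15 = 1741; mod 256 = 205 → cd.
Outer hash (recomputed tag): sum = 240+6+228+210+248+144+92+205 = 1373; mod 256 = 93 → 5d.
Recomputed tag = 5d; claimed = 1d → mismatch.

invalid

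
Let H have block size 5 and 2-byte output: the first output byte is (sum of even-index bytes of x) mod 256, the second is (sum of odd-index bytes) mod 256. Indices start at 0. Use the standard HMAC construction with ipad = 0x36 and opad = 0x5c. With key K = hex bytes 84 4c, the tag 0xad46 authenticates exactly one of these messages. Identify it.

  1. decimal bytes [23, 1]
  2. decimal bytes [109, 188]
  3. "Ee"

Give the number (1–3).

2

Key hex bytes 84 4c is 2 bytes ≤ B = 5; zero-pad to 5 bytes: K' = 84 4c 00 00 00.
K' ⊕ ipad = b2 7a 36 36 36; K' ⊕ opad = d8 10 5c 5c 5c.
m1: inner = H(b2 7a 36 36 36 17 01) = 1f c7; tag = H(d8 10 5c 5c 5c 1f c7) = 578b
m2: inner = H(b2 7a 36 36 36 6d bc) = da 1d; tag = H(d8 10 5c 5c 5c da 1d) = ad46 ← matches
m3: inner = H(b2 7a 36 36 36 45 65) = 83 f5; tag = H(d8 10 5c 5c 5c 83 f5) = 85ef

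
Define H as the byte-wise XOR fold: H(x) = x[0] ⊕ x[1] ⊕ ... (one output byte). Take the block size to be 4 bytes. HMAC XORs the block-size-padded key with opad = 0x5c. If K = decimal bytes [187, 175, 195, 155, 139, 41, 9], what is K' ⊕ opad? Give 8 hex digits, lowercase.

bb5c5c5c

Key decimal bytes [187, 175, 195, 155, 139, 41, 9] = bb af c3 9b 8b 29 09 is 7 bytes > B = 4, so hash it first: H(key) = e7, then zero-pad to 4 bytes: K' = e7 00 00 00.
XOR each byte with 0x5c: e7⊕5c=bb, 00⊕5c=5c, 00⊕5c=5c, 00⊕5c=5c.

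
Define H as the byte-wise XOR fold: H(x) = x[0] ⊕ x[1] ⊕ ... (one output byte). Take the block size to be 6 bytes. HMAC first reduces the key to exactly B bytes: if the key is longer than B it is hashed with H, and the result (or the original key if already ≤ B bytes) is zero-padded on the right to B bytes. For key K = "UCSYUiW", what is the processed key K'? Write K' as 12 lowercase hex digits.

770000000000

|K| = 7 > B = 6, so first hash the key.
H(K): XOR 55⊕43⊕53⊕59⊕55⊕69⊕57 = 77.
Zero-pad H(K) = 77 to 6 bytes: K' = 77 00 00 00 00 00.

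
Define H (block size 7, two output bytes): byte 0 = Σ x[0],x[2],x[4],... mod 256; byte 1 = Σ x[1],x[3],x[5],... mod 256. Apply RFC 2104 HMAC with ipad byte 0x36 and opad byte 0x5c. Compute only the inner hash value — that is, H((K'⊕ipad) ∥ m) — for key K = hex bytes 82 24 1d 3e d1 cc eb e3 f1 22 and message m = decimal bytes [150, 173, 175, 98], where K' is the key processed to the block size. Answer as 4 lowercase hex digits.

Key hex bytes 82 24 1d 3e d1 cc eb e3 f1 22 is 10 bytes > B = 7, so hash it first: H(key) = 4c 33, then zero-pad to 7 bytes: K' = 4c 33 00 00 00 00 00.
K' ⊕ ipad = 7a 05 36 36 36 36 36.
Inner input = 7a 05 36 36 36 36 36 ∥ 96 ad af 62.
Inner hash: even-index sum = 555 mod 256 = 43; odd-index sum = 438 mod 256 = 182 → 2b b6.

2bb6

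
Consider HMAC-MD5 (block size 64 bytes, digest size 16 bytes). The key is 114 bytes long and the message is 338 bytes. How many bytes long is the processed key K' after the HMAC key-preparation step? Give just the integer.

Key is 114 > 64 bytes, so it is hashed to 16 bytes then zero-padded to 64: |K'| = 64.

64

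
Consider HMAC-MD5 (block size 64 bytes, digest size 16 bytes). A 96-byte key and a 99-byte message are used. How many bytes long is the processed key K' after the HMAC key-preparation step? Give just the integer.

64

Key is 96 > 64 bytes, so it is hashed to 16 bytes then zero-padded to 64: |K'| = 64.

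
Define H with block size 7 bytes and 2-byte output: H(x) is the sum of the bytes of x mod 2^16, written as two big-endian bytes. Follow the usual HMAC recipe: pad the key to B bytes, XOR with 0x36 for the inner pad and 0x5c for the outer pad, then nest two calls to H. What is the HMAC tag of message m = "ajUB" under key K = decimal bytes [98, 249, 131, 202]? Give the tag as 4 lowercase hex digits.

Key decimal bytes [98, 249, 131, 202] = 62 f9 83 ca is 4 bytes ≤ B = 7; zero-pad to 7 bytes: K' = 62 f9 83 ca 00 00 00.
K' ⊕ ipad = 54 cf b5 fc 36 36 36.  K' ⊕ opad = 3e a5 df 96 5c 5c 5c.
Inner input = (K'⊕ipad) ∥ m = 54 cf b5 fc 36 36 36 ∥ 61 6a 55 42.
Inner hash: sum = 84+207+181+252+54+54+54+97+106+85+66 = 1240 → 04 d8.
Outer input = (K'⊕opad) ∥ inner = 3e a5 df 96 5c 5c 5c ∥ 04 d8.
Outer hash (tag): sum = 62+165+223+150+92+92+92+4+216 = 1096 → 04 48.

0448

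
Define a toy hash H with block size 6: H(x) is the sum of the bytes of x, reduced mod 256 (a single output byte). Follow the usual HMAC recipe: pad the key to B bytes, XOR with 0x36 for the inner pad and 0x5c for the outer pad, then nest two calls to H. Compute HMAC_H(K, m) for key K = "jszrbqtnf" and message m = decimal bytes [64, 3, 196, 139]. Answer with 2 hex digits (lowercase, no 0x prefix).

Key "jszrbqtnf" = 6a 73 7a 72 62 71 74 6e 66 is 9 bytes > B = 6, so hash it first: H(key) = e4, then zero-pad to 6 bytes: K' = e4 00 00 00 00 00.
K' ⊕ ipad = d2 36 36 36 36 36.  K' ⊕ opad = b8 5c 5c 5c 5c 5c.
Inner input = (K'⊕ipad) ∥ m = d2 36 36 36 36 36 ∥ 40 03 c4 8b.
Inner hash: sum = 210+54+54+54+54+54+64+3+196+139 = 882; mod 256 = 114 → 72.
Outer input = (K'⊕opad) ∥ inner = b8 5c 5c 5c 5c 5c ∥ 72.
Outer hash (tag): sum = 184+92+92+92+92+92+114 = 758; mod 256 = 246 → f6.

f6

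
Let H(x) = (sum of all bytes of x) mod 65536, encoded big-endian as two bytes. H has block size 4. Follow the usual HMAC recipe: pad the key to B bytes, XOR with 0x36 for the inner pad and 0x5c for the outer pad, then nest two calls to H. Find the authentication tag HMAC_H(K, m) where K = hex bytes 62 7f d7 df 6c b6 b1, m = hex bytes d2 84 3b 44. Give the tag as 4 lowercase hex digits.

0217

Key hex bytes 62 7f d7 df 6c b6 b1 is 7 bytes > B = 4, so hash it first: H(key) = 04 6a, then zero-pad to 4 bytes: K' = 04 6a 00 00.
K' ⊕ ipad = 32 5c 36 36.  K' ⊕ opad = 58 36 5c 5c.
Inner input = (K'⊕ipad) ∥ m = 32 5c 36 36 ∥ d2 84 3b 44.
Inner hash: sum = 50+92+54+54+210+132+59+68 = 719 → 02 cf.
Outer input = (K'⊕opad) ∥ inner = 58 36 5c 5c ∥ 02 cf.
Outer hash (tag): sum = 88+54+92+92+2+207 = 535 → 02 17.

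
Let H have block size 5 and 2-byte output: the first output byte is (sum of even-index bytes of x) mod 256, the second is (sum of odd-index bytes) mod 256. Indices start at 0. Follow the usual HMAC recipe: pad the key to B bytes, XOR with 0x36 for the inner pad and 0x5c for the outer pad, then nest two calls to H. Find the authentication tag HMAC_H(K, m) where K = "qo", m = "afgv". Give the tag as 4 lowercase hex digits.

3c1e

Key "qo" = 71 6f is 2 bytes ≤ B = 5; zero-pad to 5 bytes: K' = 71 6f 00 00 00.
K' ⊕ ipad = 47 59 36 36 36.  K' ⊕ opad = 2d 33 5c 5c 5c.
Inner input = (K'⊕ipad) ∥ m = 47 59 36 36 36 ∥ 61 66 67 76.
Inner hash: even-index sum = 399 mod 256 = 143; odd-index sum = 343 mod 256 = 87 → 8f 57.
Outer input = (K'⊕opad) ∥ inner = 2d 33 5c 5c 5c ∥ 8f 57.
Outer hash (tag): even-index sum = 316 mod 256 = 60; odd-index sum = 286 mod 256 = 30 → 3c 1e.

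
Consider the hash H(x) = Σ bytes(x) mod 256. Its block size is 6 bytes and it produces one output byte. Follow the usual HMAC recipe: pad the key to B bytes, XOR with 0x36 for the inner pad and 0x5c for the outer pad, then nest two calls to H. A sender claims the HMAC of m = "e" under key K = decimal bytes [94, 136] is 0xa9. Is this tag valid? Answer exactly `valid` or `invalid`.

valid

Key decimal bytes [94, 136] = 5e 88 is 2 bytes ≤ B = 6; zero-pad to 6 bytes: K' = 5e 88 00 00 00 00.
K' ⊕ ipad = 68 be 36 36 36 36; K' ⊕ opad = 02 d4 5c 5c 5c 5c.
Inner hash: sum = 104+190+54+54+54+54+101 = 611; mod 256 = 99 → 63.
Outer hash (recomputed tag): sum = 2+212+92+92+92+92+99 = 681; mod 256 = 169 → a9.
Recomputed tag = a9; claimed = a9 → match.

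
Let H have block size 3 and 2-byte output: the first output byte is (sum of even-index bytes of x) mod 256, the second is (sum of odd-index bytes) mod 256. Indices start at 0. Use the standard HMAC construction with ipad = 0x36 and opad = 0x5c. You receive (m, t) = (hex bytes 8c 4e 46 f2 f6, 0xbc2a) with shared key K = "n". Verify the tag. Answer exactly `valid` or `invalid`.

Key "n" = 6e is 1 byte ≤ B = 3; zero-pad to 3 bytes: K' = 6e 00 00.
K' ⊕ ipad = 58 36 36; K' ⊕ opad = 32 5c 5c.
Inner hash: even-index sum = 462 mod 256 = 206; odd-index sum = 510 mod 256 = 254 → ce fe.
Outer hash (recomputed tag): even-index sum = 396 mod 256 = 140; odd-index sum = 298 mod 256 = 42 → 8c 2a.
Recomputed tag = 8c2a; claimed = bc2a → mismatch.

invalid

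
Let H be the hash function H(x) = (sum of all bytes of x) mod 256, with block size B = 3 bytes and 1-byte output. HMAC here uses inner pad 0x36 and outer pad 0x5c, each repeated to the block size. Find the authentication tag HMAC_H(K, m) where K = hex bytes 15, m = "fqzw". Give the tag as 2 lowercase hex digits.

58

Key hex bytes 15 is 1 byte ≤ B = 3; zero-pad to 3 bytes: K' = 15 00 00.
K' ⊕ ipad = 23 36 36.  K' ⊕ opad = 49 5c 5c.
Inner input = (K'⊕ipad) ∥ m = 23 36 36 ∥ 66 71 7a 77.
Inner hash: sum = 35+54+54+102+113+122+119 = 599; mod 256 = 87 → 57.
Outer input = (K'⊕opad) ∥ inner = 49 5c 5c ∥ 57.
Outer hash (tag): sum = 73+92+92+87 = 344; mod 256 = 88 → 58.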